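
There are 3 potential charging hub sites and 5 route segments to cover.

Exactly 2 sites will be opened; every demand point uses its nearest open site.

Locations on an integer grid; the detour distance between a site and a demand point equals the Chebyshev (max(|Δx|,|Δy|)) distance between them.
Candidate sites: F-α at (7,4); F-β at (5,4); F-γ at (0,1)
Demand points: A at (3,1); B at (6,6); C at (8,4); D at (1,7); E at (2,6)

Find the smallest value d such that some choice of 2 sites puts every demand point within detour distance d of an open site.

Open {F-α, F-β}.
  Farthest demand point is D at detour distance 4 (to F-β); all others are ≤ 4.
With {F-β, F-γ} the worst case is 4.
With {F-α, F-γ} the worst case is 6.
No size-2 selection achieves below 4.

4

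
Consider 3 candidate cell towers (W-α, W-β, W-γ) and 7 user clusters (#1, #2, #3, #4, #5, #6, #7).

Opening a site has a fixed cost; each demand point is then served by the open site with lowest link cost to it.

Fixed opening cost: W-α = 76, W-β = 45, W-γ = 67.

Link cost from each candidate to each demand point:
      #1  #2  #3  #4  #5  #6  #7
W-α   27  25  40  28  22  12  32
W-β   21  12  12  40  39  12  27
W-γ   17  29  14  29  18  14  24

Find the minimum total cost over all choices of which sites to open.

Open {W-β}: assign each demand point to its cheapest open site.
  #1→W-β 21, #2→W-β 12, #3→W-β 12, #4→W-β 40, #5→W-β 39, #6→W-β 12, #7→W-β 27
  link cost 163, fixed 45 → total 208.
Compare {W-γ}: link cost 145 + fixed 67 = 212.
Compare {W-β, W-γ}: link cost 124 + fixed 112 = 236.
Compare {W-α, W-β}: link cost 134 + fixed 121 = 255.
All other subsets cost ≥ 212. Minimum total cost: 208.

208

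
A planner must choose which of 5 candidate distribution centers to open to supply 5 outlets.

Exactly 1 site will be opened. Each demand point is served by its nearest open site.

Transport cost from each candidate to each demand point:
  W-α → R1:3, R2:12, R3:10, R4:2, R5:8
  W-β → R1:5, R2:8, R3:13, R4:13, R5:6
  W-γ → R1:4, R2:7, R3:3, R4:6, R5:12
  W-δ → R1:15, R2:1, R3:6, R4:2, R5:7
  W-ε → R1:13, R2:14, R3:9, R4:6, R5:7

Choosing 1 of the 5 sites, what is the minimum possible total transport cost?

31

Open {W-δ}.
  R1→W-δ 15, R2→W-δ 1, R3→W-δ 6, R4→W-δ 2, R5→W-δ 7  ⇒ total 31.
Compare {W-γ}: total 32.
Compare {W-α}: total 35.
No size-1 selection does better; minimum is 31.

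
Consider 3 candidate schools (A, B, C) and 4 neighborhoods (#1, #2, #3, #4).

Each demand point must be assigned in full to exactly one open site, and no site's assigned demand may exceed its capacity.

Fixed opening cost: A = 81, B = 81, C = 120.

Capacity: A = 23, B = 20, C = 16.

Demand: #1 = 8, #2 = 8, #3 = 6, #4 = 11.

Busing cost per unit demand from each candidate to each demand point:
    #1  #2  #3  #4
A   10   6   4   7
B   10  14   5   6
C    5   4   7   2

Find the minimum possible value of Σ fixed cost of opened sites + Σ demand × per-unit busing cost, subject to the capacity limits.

369

Open {B, C}; cheapest assignment that respects the capacities:
  B (cap 20, load 17): #3, #4 — cost 6×5 + 11×6 = 96
  C (cap 16, load 16): #1, #2 — cost 8×5 + 8×4 = 72
  Shipping 168, fixed 201 → total 369.
  Any other capacity-feasible assignment to {B, C} ships for at least 168.
Compare {A, C}: its best feasible assignment gives total 374.
Compare {A, B}: its best feasible assignment gives total 380.
Every other set of open sites that can feasibly serve all demand totals ≥ 374 even under its best assignment. Minimum: 369.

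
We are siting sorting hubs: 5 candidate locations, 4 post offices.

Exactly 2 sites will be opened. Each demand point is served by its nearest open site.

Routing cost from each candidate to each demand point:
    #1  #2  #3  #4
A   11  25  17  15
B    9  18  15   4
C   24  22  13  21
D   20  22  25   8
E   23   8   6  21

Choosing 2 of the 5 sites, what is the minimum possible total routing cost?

27

Open {B, E}.
  #1→B 9, #2→E 8, #3→E 6, #4→B 4  ⇒ total 27.
Compare {A, E}: total 40.
Compare {D, E}: total 42.
No size-2 selection does better; minimum is 27.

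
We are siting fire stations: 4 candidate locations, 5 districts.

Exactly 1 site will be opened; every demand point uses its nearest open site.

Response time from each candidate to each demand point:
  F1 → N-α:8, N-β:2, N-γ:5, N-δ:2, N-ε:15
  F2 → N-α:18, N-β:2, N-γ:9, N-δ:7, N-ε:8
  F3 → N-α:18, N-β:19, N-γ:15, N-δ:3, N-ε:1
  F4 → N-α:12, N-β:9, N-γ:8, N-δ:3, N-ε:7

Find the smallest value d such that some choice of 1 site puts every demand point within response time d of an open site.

Open {F4}.
  Farthest demand point is N-α at response time 12 (to F4); all others are ≤ 12.
With {F1} the worst case is 15.
With {F2} the worst case is 18.
No size-1 selection achieves below 12.

12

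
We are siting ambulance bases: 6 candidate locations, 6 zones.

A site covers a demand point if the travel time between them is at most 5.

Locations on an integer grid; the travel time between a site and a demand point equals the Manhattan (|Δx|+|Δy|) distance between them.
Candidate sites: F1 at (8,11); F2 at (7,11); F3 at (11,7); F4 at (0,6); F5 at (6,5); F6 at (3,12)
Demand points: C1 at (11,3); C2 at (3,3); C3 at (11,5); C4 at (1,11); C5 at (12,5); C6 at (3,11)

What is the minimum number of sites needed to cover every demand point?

3

Coverage sets (demand points within 5 of each site):
  F1: {C6}
  F2: {C6}
  F3: {C1, C3, C5}
  F4: {}
  F5: {C2, C3}
  F6: {C4, C6}
No 2 sites suffice: every size-2 union leaves at least one demand point uncovered.
But {F3, F5, F6} covers everything, so the minimum is 3.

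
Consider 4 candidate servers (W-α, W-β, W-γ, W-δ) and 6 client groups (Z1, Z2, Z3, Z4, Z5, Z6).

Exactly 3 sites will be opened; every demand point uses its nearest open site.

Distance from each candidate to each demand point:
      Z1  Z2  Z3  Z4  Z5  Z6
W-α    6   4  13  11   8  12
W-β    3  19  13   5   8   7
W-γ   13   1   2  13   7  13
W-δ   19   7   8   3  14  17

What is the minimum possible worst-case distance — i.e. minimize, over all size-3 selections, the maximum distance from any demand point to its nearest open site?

7

Open {W-α, W-β, W-γ}.
  Farthest demand point is Z5 at distance 7 (to W-γ); all others are ≤ 7.
With {W-β, W-γ, W-δ} the worst case is 7.
With {W-α, W-β, W-δ} the worst case is 8.
No size-3 selection achieves below 7.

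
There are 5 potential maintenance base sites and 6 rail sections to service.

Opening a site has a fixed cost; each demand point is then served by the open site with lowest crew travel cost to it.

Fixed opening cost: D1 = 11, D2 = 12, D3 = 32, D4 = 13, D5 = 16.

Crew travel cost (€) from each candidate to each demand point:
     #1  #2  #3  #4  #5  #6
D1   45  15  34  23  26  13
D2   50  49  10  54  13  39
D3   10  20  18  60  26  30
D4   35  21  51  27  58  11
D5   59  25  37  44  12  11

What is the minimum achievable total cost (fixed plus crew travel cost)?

Open {D1, D2, D3}: assign each demand point to its cheapest open site.
  #1→D3 10, #2→D1 15, #3→D2 10, #4→D1 23, #5→D2 13, #6→D1 13
  crew travel cost 84, fixed 55 → total 139.
Compare {D1, D2}: crew travel cost 119 + fixed 23 = 142.
Compare {D2, D4}: crew travel cost 117 + fixed 25 = 142.
Compare {D1, D2, D4}: crew travel cost 107 + fixed 36 = 143.
All other subsets cost ≥ 142. Minimum total cost: 139.

139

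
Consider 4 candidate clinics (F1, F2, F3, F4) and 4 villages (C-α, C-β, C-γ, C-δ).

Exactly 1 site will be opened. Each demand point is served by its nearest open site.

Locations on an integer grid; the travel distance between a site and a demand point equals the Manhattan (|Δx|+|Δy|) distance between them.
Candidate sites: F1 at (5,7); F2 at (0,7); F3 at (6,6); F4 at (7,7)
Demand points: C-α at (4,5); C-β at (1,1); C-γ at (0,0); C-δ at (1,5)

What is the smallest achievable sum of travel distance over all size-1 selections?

23

Open {F2}.
  C-α→F2 6, C-β→F2 7, C-γ→F2 7, C-δ→F2 3  ⇒ total 23.
Compare {F1}: total 31.
Compare {F3}: total 31.
No size-1 selection does better; minimum is 23.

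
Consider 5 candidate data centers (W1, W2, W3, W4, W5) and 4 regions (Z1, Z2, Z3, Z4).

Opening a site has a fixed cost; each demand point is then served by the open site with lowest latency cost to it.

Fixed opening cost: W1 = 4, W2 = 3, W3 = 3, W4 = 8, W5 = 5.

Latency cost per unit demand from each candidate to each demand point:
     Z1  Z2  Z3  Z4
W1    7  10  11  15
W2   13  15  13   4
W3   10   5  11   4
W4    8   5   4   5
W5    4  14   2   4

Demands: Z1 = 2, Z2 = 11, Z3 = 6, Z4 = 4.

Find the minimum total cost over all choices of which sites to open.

Open {W3, W5}: assign each demand point to its cheapest open site.
  Z1→W5 2×4=8, Z2→W3 11×5=55, Z3→W5 6×2=12, Z4→W3 4×4=16
  latency cost 91, fixed 8 → total 99.
Compare {W2, W3, W5}: latency cost 91 + fixed 11 = 102.
Compare {W1, W3, W5}: latency cost 91 + fixed 12 = 103.
Compare {W4, W5}: latency cost 91 + fixed 13 = 104.
All other subsets cost ≥ 102. Minimum total cost: 99.

99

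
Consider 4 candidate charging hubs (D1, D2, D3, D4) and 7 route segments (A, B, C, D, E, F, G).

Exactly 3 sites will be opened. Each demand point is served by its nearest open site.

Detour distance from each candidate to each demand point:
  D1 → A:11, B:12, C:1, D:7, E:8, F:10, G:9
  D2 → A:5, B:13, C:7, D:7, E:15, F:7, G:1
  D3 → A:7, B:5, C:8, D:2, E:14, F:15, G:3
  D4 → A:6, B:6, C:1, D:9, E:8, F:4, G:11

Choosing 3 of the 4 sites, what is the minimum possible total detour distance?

Open {D2, D3, D4}.
  A→D2 5, B→D3 5, C→D4 1, D→D3 2, E→D4 8, F→D4 4, G→D2 1  ⇒ total 26.
Compare {D1, D2, D3}: total 29.
Compare {D1, D3, D4}: total 29.
No size-3 selection does better; minimum is 26.

26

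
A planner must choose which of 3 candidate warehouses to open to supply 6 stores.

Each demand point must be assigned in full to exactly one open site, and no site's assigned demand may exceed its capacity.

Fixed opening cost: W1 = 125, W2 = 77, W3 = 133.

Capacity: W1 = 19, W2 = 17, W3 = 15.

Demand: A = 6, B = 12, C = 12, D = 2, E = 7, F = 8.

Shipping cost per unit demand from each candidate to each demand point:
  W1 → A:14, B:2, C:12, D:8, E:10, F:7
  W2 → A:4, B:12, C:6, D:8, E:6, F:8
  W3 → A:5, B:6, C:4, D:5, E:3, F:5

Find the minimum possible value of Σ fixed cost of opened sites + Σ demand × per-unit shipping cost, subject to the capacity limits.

Open {W1, W2, W3}; cheapest assignment that respects the capacities:
  W1 (cap 19, load 19): B, E — cost 12×2 + 7×10 = 94
  W2 (cap 17, load 14): A, F — cost 6×4 + 8×8 = 88
  W3 (cap 15, load 14): C, D — cost 12×4 + 2×5 = 58
  Shipping 240, fixed 335 → total 575.
  Any other capacity-feasible assignment to {W1, W2, W3} ships for at least 240.
Total demand is 47 and no other set of sites has combined capacity ≥ 47, so {W1, W2, W3} is the only feasible choice of open sites. Minimum: 575.

575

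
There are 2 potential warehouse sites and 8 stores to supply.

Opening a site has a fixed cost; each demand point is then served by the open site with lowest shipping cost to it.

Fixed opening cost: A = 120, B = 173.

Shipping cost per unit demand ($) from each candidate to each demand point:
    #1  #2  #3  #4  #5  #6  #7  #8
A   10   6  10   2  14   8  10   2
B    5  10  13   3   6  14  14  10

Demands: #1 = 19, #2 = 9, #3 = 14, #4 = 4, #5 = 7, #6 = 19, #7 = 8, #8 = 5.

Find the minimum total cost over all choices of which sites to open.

Open {A}: assign each demand point to its cheapest open site.
  #1→A 19×10=190, #2→A 9×6=54, #3→A 14×10=140, #4→A 4×2=8, #5→A 7×14=98, #6→A 19×8=152, #7→A 8×10=80, #8→A 5×2=10
  shipping cost 732, fixed 120 → total 852.
Compare {A, B}: shipping cost 581 + fixed 293 = 874.
Compare {B}: shipping cost 849 + fixed 173 = 1022.

852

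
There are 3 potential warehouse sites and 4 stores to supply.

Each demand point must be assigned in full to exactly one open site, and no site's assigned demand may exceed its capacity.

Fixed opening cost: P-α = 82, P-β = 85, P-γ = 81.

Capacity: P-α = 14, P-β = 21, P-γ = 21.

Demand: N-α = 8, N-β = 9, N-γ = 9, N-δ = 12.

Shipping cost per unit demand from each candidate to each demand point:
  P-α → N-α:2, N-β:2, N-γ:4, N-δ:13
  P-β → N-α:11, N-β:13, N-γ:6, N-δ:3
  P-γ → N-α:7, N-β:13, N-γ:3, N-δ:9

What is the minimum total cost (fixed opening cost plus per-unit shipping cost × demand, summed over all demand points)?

385

Open {P-α, P-β, P-γ}; cheapest assignment that respects the capacities:
  P-α (cap 14, load 9): N-β — cost 9×2 = 18
  P-β (cap 21, load 12): N-δ — cost 12×3 = 36
  P-γ (cap 21, load 17): N-α, N-γ — cost 8×7 + 9×3 = 83
  Shipping 137, fixed 248 → total 385.
  Any other capacity-feasible assignment to {P-α, P-β, P-γ} ships for at least 137.
Compare {P-β, P-γ}: its best feasible assignment gives total 402.
Every other set of open sites that can feasibly serve all demand totals ≥ 402 even under its best assignment. Minimum: 385.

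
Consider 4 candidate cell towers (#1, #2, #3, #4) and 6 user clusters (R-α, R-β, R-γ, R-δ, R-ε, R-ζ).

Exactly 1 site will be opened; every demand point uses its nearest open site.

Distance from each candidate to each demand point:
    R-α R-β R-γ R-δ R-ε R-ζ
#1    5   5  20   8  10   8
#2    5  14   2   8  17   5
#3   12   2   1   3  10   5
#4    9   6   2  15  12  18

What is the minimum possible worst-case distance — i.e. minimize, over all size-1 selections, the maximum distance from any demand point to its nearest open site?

12

Open {#3}.
  Farthest demand point is R-α at distance 12 (to #3); all others are ≤ 12.
With {#2} the worst case is 17.
With {#4} the worst case is 18.
No size-1 selection achieves below 12.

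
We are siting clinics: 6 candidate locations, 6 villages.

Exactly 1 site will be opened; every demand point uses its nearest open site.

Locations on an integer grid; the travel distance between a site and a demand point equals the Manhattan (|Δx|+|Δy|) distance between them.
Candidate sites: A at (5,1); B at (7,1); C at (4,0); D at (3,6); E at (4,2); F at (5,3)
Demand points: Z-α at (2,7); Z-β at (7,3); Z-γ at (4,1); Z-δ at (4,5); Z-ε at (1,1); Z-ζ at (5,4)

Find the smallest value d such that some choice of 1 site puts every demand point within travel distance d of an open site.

7

Open {D}.
  Farthest demand point is Z-β at travel distance 7 (to D); all others are ≤ 7.
With {E} the worst case is 7.
With {F} the worst case is 7.
No size-1 selection achieves below 7.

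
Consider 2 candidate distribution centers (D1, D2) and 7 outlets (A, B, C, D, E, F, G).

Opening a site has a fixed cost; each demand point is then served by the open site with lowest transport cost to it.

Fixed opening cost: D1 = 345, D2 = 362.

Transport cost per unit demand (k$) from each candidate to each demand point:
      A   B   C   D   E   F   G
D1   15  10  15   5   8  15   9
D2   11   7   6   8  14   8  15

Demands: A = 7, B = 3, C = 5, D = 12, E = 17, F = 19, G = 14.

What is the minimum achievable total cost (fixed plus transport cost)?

Open {D1}: assign each demand point to its cheapest open site.
  A→D1 7×15=105, B→D1 3×10=30, C→D1 5×15=75, D→D1 12×5=60, E→D1 17×8=136, F→D1 19×15=285, G→D1 14×9=126
  transport cost 817, fixed 345 → total 1162.
Compare {D2}: transport cost 824 + fixed 362 = 1186.
Compare {D1, D2}: transport cost 602 + fixed 707 = 1309.

1162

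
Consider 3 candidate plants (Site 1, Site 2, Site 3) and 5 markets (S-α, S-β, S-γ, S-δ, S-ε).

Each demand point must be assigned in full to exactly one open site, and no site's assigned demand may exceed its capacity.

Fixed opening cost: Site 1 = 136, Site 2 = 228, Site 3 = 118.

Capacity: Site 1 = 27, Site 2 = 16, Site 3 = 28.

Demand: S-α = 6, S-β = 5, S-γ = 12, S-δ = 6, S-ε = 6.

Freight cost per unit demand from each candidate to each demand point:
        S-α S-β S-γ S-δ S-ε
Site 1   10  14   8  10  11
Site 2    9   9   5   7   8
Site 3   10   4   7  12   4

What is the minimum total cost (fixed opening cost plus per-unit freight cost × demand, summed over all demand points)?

Open {Site 1, Site 3}; cheapest assignment that respects the capacities:
  Site 1 (cap 27, load 12): S-α, S-δ — cost 6×10 + 6×10 = 120
  Site 3 (cap 28, load 23): S-β, S-γ, S-ε — cost 5×4 + 12×7 + 6×4 = 128
  Shipping 248, fixed 254 → total 502.
  Any other capacity-feasible assignment to {Site 1, Site 3} ships for at least 248.
Compare {Site 2, Site 3}: its best feasible assignment gives total 570.
Compare {Site 1, Site 2}: its best feasible assignment gives total 673.
Every other set of open sites that can feasibly serve all demand totals ≥ 570 even under its best assignment. Minimum: 502.

502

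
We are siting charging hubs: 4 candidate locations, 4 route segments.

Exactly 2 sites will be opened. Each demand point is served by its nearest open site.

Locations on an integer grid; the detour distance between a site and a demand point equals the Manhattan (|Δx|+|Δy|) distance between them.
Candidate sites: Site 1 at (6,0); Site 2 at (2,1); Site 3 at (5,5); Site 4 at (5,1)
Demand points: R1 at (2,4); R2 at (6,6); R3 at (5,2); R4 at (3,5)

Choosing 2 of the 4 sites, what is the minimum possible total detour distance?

9

Open {Site 3, Site 4}.
  R1→Site 3 4, R2→Site 3 2, R3→Site 4 1, R4→Site 3 2  ⇒ total 9.
Compare {Site 2, Site 3}: total 10.
Compare {Site 1, Site 3}: total 11.
No size-2 selection does better; minimum is 9.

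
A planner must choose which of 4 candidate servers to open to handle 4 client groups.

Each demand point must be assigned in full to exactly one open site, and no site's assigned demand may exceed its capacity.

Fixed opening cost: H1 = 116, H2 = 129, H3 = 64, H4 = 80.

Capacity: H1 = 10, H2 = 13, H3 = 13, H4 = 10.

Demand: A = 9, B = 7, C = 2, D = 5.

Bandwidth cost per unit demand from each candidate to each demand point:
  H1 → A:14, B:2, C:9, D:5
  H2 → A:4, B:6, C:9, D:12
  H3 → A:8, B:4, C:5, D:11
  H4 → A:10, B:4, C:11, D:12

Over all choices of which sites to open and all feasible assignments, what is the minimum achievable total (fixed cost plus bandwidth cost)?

Open {H2, H3}; cheapest assignment that respects the capacities:
  H2 (cap 13, load 11): A, C — cost 9×4 + 2×9 = 54
  H3 (cap 13, load 12): B, D — cost 7×4 + 5×11 = 83
  Shipping 137, fixed 193 → total 330.
  Any other capacity-feasible assignment to {H2, H3} ships for at least 137.
Compare {H1, H3, H4}: its best feasible assignment gives total 395.
Compare {H2, H3, H4}: its best feasible assignment gives total 402.
Every other set of open sites that can feasibly serve all demand totals ≥ 395 even under its best assignment. Minimum: 330.

330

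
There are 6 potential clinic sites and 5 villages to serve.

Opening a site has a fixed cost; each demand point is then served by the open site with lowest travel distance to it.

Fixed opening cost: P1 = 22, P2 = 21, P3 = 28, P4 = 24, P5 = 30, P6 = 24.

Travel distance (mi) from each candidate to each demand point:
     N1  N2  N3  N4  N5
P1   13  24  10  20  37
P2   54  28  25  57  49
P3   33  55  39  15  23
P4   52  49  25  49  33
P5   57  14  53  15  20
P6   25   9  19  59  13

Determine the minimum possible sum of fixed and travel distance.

Open {P1, P6}: assign each demand point to its cheapest open site.
  N1→P1 13, N2→P6 9, N3→P1 10, N4→P1 20, N5→P6 13
  travel distance 65, fixed 46 → total 111.
Compare {P1, P5}: travel distance 72 + fixed 52 = 124.
Compare {P1}: travel distance 104 + fixed 22 = 126.
Compare {P1, P2, P6}: travel distance 65 + fixed 67 = 132.
All other subsets cost ≥ 124. Minimum total cost: 111.

111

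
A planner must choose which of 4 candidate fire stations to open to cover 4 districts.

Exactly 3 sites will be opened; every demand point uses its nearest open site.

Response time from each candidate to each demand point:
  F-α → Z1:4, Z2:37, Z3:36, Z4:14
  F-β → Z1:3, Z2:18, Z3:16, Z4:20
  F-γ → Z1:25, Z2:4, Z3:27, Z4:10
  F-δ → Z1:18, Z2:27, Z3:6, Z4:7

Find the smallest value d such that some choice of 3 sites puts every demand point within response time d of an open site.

Open {F-α, F-γ, F-δ}.
  Farthest demand point is Z4 at response time 7 (to F-δ); all others are ≤ 7.
With {F-β, F-γ, F-δ} the worst case is 7.
With {F-α, F-β, F-γ} the worst case is 16.
No size-3 selection achieves below 7.

7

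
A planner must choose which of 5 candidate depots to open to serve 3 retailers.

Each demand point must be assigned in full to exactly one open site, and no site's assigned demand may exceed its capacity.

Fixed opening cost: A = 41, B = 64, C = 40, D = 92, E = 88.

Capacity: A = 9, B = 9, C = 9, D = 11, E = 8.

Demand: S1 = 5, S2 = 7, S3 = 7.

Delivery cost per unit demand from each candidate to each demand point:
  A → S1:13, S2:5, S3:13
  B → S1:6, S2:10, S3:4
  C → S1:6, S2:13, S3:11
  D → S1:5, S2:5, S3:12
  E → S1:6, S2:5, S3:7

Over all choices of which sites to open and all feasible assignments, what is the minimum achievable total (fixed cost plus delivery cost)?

238

Open {A, B, C}; cheapest assignment that respects the capacities:
  A (cap 9, load 7): S2 — cost 7×5 = 35
  B (cap 9, load 7): S3 — cost 7×4 = 28
  C (cap 9, load 5): S1 — cost 5×6 = 30
  Shipping 93, fixed 145 → total 238.
  Any other capacity-feasible assignment to {A, B, C} ships for at least 93.
Compare {A, C, E}: its best feasible assignment gives total 283.
Compare {A, B, D}: its best feasible assignment gives total 285.
Every other set of open sites that can feasibly serve all demand totals ≥ 283 even under its best assignment. Minimum: 238.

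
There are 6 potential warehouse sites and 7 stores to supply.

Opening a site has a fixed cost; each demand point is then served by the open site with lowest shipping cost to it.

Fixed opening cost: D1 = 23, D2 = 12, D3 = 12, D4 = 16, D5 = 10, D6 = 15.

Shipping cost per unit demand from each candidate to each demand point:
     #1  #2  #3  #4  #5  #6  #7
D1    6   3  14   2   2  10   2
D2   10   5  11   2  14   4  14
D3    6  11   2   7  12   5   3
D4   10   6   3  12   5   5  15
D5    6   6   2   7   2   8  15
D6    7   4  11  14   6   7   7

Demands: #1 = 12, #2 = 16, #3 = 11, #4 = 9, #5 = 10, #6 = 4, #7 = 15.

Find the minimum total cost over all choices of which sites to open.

265

Open {D1, D3}: assign each demand point to its cheapest open site.
  #1→D1 12×6=72, #2→D1 16×3=48, #3→D3 11×2=22, #4→D1 9×2=18, #5→D1 10×2=20, #6→D3 4×5=20, #7→D1 15×2=30
  shipping cost 230, fixed 35 → total 265.
Compare {D1, D2, D5}: shipping cost 226 + fixed 45 = 271.
Compare {D1, D2, D3}: shipping cost 226 + fixed 47 = 273.
Compare {D1, D5}: shipping cost 242 + fixed 33 = 275.
All other subsets cost ≥ 271. Minimum total cost: 265.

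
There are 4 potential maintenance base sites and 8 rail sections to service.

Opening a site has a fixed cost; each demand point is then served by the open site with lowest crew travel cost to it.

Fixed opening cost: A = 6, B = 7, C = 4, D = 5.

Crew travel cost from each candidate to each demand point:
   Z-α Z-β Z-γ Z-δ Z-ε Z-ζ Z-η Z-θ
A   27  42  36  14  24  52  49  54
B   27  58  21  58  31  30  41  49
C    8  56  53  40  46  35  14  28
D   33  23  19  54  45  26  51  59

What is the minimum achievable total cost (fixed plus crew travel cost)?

171

Open {A, C, D}: assign each demand point to its cheapest open site.
  Z-α→C 8, Z-β→D 23, Z-γ→D 19, Z-δ→A 14, Z-ε→A 24, Z-ζ→D 26, Z-η→C 14, Z-θ→C 28
  crew travel cost 156, fixed 15 → total 171.
Compare {A, B, C, D}: crew travel cost 156 + fixed 22 = 178.
Compare {A, B, C}: crew travel cost 181 + fixed 17 = 198.
Compare {B, C, D}: crew travel cost 189 + fixed 16 = 205.
All other subsets cost ≥ 178. Minimum total cost: 171.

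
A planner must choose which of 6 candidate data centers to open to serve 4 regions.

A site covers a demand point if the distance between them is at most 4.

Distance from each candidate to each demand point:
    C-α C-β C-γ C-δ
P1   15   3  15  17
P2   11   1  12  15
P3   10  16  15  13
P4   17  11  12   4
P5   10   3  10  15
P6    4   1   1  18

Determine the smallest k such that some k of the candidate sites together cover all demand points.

2

Coverage sets (demand points within 4 of each site):
  P1: {C-β}
  P2: {C-β}
  P3: {}
  P4: {C-δ}
  P5: {C-β}
  P6: {C-α, C-β, C-γ}
No single site covers all 4 demand points.
But {P4, P6} covers everything, so the minimum is 2.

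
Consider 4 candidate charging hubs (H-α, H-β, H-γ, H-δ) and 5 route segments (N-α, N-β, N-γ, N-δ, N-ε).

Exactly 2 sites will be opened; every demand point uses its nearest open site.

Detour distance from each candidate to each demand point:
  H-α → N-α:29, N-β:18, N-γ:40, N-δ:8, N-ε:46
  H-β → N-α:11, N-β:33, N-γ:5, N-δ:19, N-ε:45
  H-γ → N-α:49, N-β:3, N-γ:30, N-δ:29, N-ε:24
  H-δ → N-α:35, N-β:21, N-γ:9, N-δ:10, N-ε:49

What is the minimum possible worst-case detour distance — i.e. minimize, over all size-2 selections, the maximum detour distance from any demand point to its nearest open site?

24

Open {H-β, H-γ}.
  Farthest demand point is N-ε at detour distance 24 (to H-γ); all others are ≤ 24.
With {H-α, H-γ} the worst case is 30.
With {H-γ, H-δ} the worst case is 35.
No size-2 selection achieves below 24.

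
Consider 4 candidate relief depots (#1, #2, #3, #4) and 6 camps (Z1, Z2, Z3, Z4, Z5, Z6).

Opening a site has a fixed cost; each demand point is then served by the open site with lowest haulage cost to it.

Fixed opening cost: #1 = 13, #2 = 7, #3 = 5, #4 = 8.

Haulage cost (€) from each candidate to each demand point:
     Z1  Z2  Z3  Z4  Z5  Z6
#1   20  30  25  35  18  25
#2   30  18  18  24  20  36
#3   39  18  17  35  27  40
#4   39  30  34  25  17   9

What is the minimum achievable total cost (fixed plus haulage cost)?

Open {#2, #4}: assign each demand point to its cheapest open site.
  Z1→#2 30, Z2→#2 18, Z3→#2 18, Z4→#2 24, Z5→#4 17, Z6→#4 9
  haulage cost 116, fixed 15 → total 131.
Compare {#1, #3, #4}: haulage cost 106 + fixed 26 = 132.
Compare {#1, #2, #4}: haulage cost 106 + fixed 28 = 134.
Compare {#2, #3, #4}: haulage cost 115 + fixed 20 = 135.
All other subsets cost ≥ 132. Minimum total cost: 131.

131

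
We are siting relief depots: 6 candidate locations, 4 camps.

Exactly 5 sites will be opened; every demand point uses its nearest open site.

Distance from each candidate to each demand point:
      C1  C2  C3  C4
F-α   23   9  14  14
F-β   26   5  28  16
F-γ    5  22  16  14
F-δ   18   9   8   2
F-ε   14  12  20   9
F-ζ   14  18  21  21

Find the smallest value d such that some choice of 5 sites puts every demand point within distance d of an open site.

Open {F-α, F-β, F-γ, F-δ, F-ε}.
  Farthest demand point is C3 at distance 8 (to F-δ); all others are ≤ 8.
With {F-α, F-β, F-γ, F-δ, F-ζ} the worst case is 8.
With {F-β, F-γ, F-δ, F-ε, F-ζ} the worst case is 8.
No size-5 selection achieves below 8.

8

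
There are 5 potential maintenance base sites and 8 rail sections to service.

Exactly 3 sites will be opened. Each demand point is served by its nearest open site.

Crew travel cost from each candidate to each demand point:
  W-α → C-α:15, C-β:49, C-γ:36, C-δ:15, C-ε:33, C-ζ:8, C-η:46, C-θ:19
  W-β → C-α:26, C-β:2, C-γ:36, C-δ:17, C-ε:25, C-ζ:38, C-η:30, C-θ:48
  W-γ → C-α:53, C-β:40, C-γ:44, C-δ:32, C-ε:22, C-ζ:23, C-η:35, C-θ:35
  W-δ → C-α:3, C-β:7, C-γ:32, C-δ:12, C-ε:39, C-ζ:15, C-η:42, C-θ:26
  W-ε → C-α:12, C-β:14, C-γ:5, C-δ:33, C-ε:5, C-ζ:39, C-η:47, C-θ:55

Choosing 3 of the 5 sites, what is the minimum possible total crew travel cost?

96

Open {W-α, W-β, W-ε}.
  C-α→W-ε 12, C-β→W-β 2, C-γ→W-ε 5, C-δ→W-α 15, C-ε→W-ε 5, C-ζ→W-α 8, C-η→W-β 30, C-θ→W-α 19  ⇒ total 96.
Compare {W-β, W-δ, W-ε}: total 98.
Compare {W-α, W-δ, W-ε}: total 101.
No size-3 selection does better; minimum is 96.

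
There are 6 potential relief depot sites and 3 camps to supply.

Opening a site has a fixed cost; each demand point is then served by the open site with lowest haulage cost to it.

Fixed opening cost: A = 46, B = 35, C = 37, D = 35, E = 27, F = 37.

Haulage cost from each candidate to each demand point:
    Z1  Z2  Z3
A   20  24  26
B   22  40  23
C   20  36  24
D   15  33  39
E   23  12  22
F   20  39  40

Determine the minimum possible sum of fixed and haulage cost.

84

Open {E}: assign each demand point to its cheapest open site.
  Z1→E 23, Z2→E 12, Z3→E 22
  haulage cost 57, fixed 27 → total 84.
Compare {D, E}: haulage cost 49 + fixed 62 = 111.
Compare {A}: haulage cost 70 + fixed 46 = 116.
Compare {C}: haulage cost 80 + fixed 37 = 117.
All other subsets cost ≥ 111. Minimum total cost: 84.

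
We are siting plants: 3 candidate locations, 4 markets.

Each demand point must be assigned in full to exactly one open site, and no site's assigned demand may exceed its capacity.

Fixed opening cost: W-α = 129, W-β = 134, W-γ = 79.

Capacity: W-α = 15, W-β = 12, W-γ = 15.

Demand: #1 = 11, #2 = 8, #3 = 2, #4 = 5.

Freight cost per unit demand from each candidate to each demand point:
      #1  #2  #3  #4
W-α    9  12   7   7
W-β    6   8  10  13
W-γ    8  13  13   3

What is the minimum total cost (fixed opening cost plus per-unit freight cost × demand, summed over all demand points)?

424

Open {W-β, W-γ}; cheapest assignment that respects the capacities:
  W-β (cap 12, load 11): #1 — cost 11×6 = 66
  W-γ (cap 15, load 15): #2, #3, #4 — cost 8×13 + 2×13 + 5×3 = 145
  Shipping 211, fixed 213 → total 424.
  Any other capacity-feasible assignment to {W-β, W-γ} ships for at least 211.
Compare {W-α, W-γ}: its best feasible assignment gives total 440.
Compare {W-α, W-β}: its best feasible assignment gives total 474.
Every other set of open sites that can feasibly serve all demand totals ≥ 440 even under its best assignment. Minimum: 424.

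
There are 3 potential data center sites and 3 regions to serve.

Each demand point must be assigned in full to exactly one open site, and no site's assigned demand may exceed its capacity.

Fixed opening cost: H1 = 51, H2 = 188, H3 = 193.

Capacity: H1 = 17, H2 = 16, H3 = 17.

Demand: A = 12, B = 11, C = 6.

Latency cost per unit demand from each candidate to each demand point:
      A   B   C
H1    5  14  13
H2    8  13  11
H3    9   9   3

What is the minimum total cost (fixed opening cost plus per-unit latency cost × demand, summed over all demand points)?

421

Open {H1, H3}; cheapest assignment that respects the capacities:
  H1 (cap 17, load 12): A — cost 12×5 = 60
  H3 (cap 17, load 17): B, C — cost 11×9 + 6×3 = 117
  Shipping 177, fixed 244 → total 421.
  Any other capacity-feasible assignment to {H1, H3} ships for at least 177.
Compare {H1, H2}: its best feasible assignment gives total 567.
Compare {H2, H3}: its best feasible assignment gives total 594.
Every other set of open sites that can feasibly serve all demand totals ≥ 567 even under its best assignment. Minimum: 421.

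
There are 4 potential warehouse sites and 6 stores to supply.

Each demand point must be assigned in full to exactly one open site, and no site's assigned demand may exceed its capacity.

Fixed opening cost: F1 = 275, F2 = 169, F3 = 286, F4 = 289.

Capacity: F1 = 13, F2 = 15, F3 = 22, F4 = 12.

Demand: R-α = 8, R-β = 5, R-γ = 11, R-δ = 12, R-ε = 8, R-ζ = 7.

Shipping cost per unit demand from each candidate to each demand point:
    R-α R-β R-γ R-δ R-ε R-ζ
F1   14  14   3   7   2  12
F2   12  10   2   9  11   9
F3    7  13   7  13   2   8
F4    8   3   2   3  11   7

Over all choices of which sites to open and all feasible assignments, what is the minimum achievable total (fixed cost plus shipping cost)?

Open {F1, F2, F3, F4}; cheapest assignment that respects the capacities:
  F1 (cap 13, load 12): R-δ — cost 12×7 = 84
  F2 (cap 15, load 11): R-γ — cost 11×2 = 22
  F3 (cap 22, load 16): R-α, R-ε — cost 8×7 + 8×2 = 72
  F4 (cap 12, load 12): R-β, R-ζ — cost 5×3 + 7×7 = 64
  Shipping 242, fixed 1019 → total 1261.
  Any other capacity-feasible assignment to {F1, F2, F3, F4} ships for at least 242.
Total demand is 51 and no other set of sites has combined capacity ≥ 51, so {F1, F2, F3, F4} is the only feasible choice of open sites. Minimum: 1261.

1261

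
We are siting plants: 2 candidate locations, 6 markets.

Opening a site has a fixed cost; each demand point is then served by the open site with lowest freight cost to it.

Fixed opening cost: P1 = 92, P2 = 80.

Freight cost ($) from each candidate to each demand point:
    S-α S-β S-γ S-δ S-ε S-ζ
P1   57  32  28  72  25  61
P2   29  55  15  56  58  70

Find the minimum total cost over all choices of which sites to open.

363

Open {P2}: assign each demand point to its cheapest open site.
  S-α→P2 29, S-β→P2 55, S-γ→P2 15, S-δ→P2 56, S-ε→P2 58, S-ζ→P2 70
  freight cost 283, fixed 80 → total 363.
Compare {P1}: freight cost 275 + fixed 92 = 367.
Compare {P1, P2}: freight cost 218 + fixed 172 = 390.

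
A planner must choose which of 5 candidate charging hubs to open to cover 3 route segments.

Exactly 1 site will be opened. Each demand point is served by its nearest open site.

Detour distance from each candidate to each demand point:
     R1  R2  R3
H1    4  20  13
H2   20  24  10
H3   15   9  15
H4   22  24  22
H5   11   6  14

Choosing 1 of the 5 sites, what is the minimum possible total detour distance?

Open {H5}.
  R1→H5 11, R2→H5 6, R3→H5 14  ⇒ total 31.
Compare {H1}: total 37.
Compare {H3}: total 39.
No size-1 selection does better; minimum is 31.

31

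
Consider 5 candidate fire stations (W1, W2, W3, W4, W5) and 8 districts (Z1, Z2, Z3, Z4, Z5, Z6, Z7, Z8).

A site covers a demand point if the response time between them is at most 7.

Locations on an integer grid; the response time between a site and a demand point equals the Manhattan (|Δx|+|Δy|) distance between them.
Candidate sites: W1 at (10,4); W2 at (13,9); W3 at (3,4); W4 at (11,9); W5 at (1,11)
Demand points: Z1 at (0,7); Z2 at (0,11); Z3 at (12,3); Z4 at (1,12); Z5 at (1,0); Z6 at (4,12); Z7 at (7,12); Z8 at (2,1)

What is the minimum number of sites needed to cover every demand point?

3

Coverage sets (demand points within 7 of each site):
  W1: {Z3}
  W2: {Z3}
  W3: {Z1, Z5, Z8}
  W4: {Z3, Z7}
  W5: {Z1, Z2, Z4, Z6, Z7}
No 2 sites suffice: every size-2 union leaves at least one demand point uncovered.
But {W1, W3, W5} covers everything, so the minimum is 3.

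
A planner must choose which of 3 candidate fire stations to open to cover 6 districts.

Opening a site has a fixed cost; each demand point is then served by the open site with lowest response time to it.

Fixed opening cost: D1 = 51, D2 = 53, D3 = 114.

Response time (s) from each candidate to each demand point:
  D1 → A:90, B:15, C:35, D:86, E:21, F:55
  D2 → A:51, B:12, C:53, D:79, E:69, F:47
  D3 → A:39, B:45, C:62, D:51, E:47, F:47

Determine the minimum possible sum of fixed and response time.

349

Open {D1, D2}: assign each demand point to its cheapest open site.
  A→D2 51, B→D2 12, C→D1 35, D→D2 79, E→D1 21, F→D2 47
  response time 245, fixed 104 → total 349.
Compare {D1}: response time 302 + fixed 51 = 353.
Compare {D2}: response time 311 + fixed 53 = 364.
Compare {D1, D3}: response time 208 + fixed 165 = 373.
All other subsets cost ≥ 353. Minimum total cost: 349.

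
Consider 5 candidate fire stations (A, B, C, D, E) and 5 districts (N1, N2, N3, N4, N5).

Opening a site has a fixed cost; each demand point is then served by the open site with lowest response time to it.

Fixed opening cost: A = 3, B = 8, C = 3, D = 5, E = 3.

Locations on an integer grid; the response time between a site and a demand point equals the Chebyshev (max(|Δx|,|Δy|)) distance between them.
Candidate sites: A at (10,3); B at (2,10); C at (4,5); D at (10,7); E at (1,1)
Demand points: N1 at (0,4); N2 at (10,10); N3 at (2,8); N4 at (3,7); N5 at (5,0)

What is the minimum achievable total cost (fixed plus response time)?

Open {C}: assign each demand point to its cheapest open site.
  N1→C 4, N2→C 6, N3→C 3, N4→C 2, N5→C 5
  response time 20, fixed 3 → total 23.
Compare {C, E}: response time 18 + fixed 6 = 24.
Compare {C, D}: response time 17 + fixed 8 = 25.
Compare {A, C}: response time 20 + fixed 6 = 26.
All other subsets cost ≥ 24. Minimum total cost: 23.

23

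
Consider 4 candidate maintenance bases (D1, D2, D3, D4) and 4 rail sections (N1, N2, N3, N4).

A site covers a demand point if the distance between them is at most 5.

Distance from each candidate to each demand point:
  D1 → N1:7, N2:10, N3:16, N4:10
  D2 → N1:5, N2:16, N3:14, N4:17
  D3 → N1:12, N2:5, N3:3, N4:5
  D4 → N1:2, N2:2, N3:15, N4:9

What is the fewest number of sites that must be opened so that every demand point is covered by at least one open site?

2

Coverage sets (demand points within 5 of each site):
  D1: {}
  D2: {N1}
  D3: {N2, N3, N4}
  D4: {N1, N2}
No single site covers all 4 demand points.
But {D2, D3} covers everything, so the minimum is 2.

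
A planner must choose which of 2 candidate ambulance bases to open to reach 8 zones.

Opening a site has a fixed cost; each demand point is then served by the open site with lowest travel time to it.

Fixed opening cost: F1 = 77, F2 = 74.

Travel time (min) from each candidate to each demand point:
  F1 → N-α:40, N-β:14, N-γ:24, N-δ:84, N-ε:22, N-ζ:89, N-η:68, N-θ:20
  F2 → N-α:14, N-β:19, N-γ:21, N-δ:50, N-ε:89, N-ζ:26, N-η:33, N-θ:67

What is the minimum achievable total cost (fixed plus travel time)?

Open {F1, F2}: assign each demand point to its cheapest open site.
  N-α→F2 14, N-β→F1 14, N-γ→F2 21, N-δ→F2 50, N-ε→F1 22, N-ζ→F2 26, N-η→F2 33, N-θ→F1 20
  travel time 200, fixed 151 → total 351.
Compare {F2}: travel time 319 + fixed 74 = 393.
Compare {F1}: travel time 361 + fixed 77 = 438.

351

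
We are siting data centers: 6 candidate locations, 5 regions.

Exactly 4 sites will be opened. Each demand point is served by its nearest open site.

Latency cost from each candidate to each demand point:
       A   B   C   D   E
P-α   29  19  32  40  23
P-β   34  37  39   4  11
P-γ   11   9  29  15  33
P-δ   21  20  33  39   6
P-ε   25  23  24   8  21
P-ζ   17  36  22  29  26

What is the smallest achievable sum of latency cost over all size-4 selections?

Open {P-β, P-γ, P-δ, P-ζ}.
  A→P-γ 11, B→P-γ 9, C→P-ζ 22, D→P-β 4, E→P-δ 6  ⇒ total 52.
Compare {P-β, P-γ, P-δ, P-ε}: total 54.
Compare {P-γ, P-δ, P-ε, P-ζ}: total 56.
No size-4 selection does better; minimum is 52.

52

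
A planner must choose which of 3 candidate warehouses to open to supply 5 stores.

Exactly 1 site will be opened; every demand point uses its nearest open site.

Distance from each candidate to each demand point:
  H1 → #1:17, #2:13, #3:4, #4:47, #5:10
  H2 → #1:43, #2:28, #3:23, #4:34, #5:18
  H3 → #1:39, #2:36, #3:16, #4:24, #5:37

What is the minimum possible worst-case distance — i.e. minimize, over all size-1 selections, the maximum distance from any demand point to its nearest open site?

39

Open {H3}.
  Farthest demand point is #1 at distance 39 (to H3); all others are ≤ 39.
With {H2} the worst case is 43.
With {H1} the worst case is 47.
No size-1 selection achieves below 39.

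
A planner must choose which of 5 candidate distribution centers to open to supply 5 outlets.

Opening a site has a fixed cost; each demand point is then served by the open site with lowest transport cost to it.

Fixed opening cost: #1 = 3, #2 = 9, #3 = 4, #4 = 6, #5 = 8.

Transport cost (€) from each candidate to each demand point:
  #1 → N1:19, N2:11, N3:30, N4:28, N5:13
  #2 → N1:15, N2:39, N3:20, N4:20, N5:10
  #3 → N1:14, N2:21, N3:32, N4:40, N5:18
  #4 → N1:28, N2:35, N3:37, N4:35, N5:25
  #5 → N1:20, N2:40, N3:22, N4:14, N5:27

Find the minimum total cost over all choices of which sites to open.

Open {#1, #2}: assign each demand point to its cheapest open site.
  N1→#2 15, N2→#1 11, N3→#2 20, N4→#2 20, N5→#2 10
  transport cost 76, fixed 12 → total 88.
Compare {#1, #3, #5}: transport cost 74 + fixed 15 = 89.
Compare {#1, #5}: transport cost 79 + fixed 11 = 90.
Compare {#1, #2, #5}: transport cost 70 + fixed 20 = 90.
All other subsets cost ≥ 89. Minimum total cost: 88.

88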